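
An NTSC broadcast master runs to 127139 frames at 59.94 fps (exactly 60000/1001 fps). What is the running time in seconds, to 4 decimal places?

2121.1023 seconds

Running time = 127139 × 1001/60000 = 127266139/60000 s ≈ 2121.1023 s.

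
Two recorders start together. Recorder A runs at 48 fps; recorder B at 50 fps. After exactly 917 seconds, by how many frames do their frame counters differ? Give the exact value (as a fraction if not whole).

1834 frames

A emits 48 × 917 = 44016 frames; B emits 50 × 917 = 45850.
Difference = 1834 frames; B is ahead of A.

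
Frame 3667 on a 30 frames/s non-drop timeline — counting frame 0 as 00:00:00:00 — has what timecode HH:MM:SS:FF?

00:02:02:07

3667 ÷ 30 = 122 full seconds, remainder 7 frames.
122 s = 0 h 2 min 2 s.
Timecode: 00:02:02:07.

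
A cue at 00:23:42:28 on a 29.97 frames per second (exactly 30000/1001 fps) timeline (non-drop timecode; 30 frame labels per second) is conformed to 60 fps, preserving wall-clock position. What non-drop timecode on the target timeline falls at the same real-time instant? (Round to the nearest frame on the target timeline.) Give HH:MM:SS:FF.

00:23:44:21

Source frame index: (0×3600 + 23×60 + 42) × 30 + 28 = 42688.
Real time: 42688 / (30000/1001) = 2670668/1875 s.
Target frame: (2670668/1875) × (60) = 10682672/125 ≈ 85461.376 → 85461.
At 60 labels/s: frame 85461 → 00:23:44:21.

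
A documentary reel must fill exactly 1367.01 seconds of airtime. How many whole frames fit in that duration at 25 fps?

34175 frames

Frames = 1367.01 × 25 = 136701/4 ≈ 34175.2500.
Complete frames: 34175.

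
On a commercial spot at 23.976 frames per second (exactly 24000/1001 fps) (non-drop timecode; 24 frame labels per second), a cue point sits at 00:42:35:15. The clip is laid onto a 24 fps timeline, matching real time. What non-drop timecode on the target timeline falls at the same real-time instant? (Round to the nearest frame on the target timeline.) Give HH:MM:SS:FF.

00:42:38:04

Source frame index: (0×3600 + 42×60 + 35) × 24 + 15 = 61335.
Real time: 61335 / (24000/1001) = 4093089/1600 s.
Target frame: (4093089/1600) × (24) = 12279267/200 ≈ 61396.335 → 61396.
At 24 labels/s: frame 61396 → 00:42:38:04.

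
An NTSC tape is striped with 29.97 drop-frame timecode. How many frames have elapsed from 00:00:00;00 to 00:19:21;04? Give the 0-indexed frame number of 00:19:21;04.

34798

Complete 10-minute blocks: 1, each 17982 frames → 17982.
Remaining 9 whole minutes in the current block: 1800 + 8 × 1798 = 16184 frames.
Within the current minute: 21 × 30 + 4 − 2 = 632 (labels ;00/;01 skipped at this minute). Total = 17982 + 16184 + 632 = 34798.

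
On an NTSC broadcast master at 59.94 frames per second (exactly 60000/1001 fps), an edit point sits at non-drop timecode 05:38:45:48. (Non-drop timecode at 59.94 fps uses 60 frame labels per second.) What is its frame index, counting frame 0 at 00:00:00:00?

frame 1219548

Total seconds to the label: (5 × 3600 + 38 × 60 + 45) = 20325.
Frame index = 20325 × 60 + 48 = 1219548.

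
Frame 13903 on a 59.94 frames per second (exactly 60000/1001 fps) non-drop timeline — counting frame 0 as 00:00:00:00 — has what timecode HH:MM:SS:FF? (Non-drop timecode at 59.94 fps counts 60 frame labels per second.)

13903 ÷ 60 = 231 full seconds, remainder 43 frames.
231 s = 0 h 3 min 51 s.
Timecode: 00:03:51:43.

00:03:51:43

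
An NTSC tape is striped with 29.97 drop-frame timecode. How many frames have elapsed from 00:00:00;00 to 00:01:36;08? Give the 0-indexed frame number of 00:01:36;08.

Complete 10-minute blocks: 0, each 17982 frames → 0.
Remaining 1 whole minute in the current block: 1800 + 0 × 1798 = 1800 frames.
Within the current minute: 36 × 30 + 8 − 2 = 1086 (labels ;00/;01 skipped at this minute). Total = 0 + 1800 + 1086 = 2886.

2886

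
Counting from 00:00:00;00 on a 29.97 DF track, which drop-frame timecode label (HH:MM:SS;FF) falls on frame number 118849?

Ten DF minutes hold 17982 frames, so frame 118849 lies in block 6 (frames 107892–125873) with 10957 frames into that block.
The block's first minute is 1800 frames and the rest 1798 each; 10957 frames reaches minute 6, so 6 × 18 + 6 × 2 = 120 labels have been skipped so far.
Adding those back, label number 118849 + 120 = 118969 at 30 labels/s is 3965 s + 19 f = 1 h 6 min 5 s frame 19, i.e. 01:06:05;19.

01:06:05;19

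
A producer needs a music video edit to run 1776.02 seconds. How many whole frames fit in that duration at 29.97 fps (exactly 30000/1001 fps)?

53227 frames

Frames = 1776.02 × 30000/1001 = 53280600/1001 ≈ 53227.3726.
Complete frames: 53227.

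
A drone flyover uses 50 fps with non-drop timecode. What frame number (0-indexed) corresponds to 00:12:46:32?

Total seconds to the label: (0 × 3600 + 12 × 60 + 46) = 766.
Frame index = 766 × 50 + 32 = 38332.

38332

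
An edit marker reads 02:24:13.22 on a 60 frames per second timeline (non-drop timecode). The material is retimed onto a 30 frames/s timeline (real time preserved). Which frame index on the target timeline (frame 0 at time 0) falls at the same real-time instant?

frame 259601

Source frame index: (2×3600 + 24×60 + 13) × 60 + 22 = 519202.
Real time: 519202 / (60) = 259601/30 s.
Target frame: (259601/30) × (30) = 259601.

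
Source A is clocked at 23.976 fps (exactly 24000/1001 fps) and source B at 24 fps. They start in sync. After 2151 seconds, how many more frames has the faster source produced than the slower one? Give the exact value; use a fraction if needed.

51624/1001 frames

A emits 24000/1001 × 2151 = 51624000/1001 frames; B emits 24 × 2151 = 51624.
Difference = 51624/1001 frames (≈ 51.5724); B is ahead of A.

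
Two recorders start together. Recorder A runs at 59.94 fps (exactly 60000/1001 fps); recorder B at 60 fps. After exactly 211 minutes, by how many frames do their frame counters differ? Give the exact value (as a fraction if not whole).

211 min = 12660 s.
A emits 60000/1001 × 12660 = 759600000/1001 frames; B emits 60 × 12660 = 759600.
Difference = 759600/1001 frames (≈ 758.8412); B is ahead of A.

759600/1001 frames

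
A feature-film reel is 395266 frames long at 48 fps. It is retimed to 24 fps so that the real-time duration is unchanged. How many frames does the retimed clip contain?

Target frames = source frames × (target rate / source rate) = 395266 × (24)/(48) = 395266 × 1/2 = 197633.

197633 frames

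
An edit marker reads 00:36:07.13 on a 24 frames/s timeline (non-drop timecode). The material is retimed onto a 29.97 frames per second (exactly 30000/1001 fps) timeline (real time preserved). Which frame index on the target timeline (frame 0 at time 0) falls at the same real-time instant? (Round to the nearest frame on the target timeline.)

Source frame index: (0×3600 + 36×60 + 7) × 24 + 13 = 52021.
Real time: 52021 / (24) = 52021/24 s.
Target frame: (52021/24) × (30000/1001) = 65026250/1001 ≈ 64961.289 → 64961.

frame 64961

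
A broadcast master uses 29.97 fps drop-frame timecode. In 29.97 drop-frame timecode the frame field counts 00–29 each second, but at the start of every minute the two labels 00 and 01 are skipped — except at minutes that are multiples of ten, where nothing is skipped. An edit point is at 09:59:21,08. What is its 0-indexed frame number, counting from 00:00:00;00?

Complete 10-minute blocks: 59, each 17982 frames → 1060938.
Remaining 9 whole minutes in the current block: 1800 + 8 × 1798 = 16184 frames.
Within the current minute: 21 × 30 + 8 − 2 = 636 (labels ;00/;01 skipped at this minute). Total = 1060938 + 16184 + 636 = 1077758.

1077758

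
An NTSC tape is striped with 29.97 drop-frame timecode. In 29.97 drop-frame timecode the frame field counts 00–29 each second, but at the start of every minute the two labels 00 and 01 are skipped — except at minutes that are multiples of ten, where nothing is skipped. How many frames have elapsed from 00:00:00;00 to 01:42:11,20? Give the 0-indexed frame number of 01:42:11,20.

As if non-drop at 30 labels/s: (1 × 3600 + 42 × 60 + 11) × 30 + 20 = 183950.
Minute boundaries passed: 102; those not divisible by 10: 102 − 10 = 92; dropped labels = 2 × 92 = 184.
Actual frame index = 183950 − 184 = 183766.

183766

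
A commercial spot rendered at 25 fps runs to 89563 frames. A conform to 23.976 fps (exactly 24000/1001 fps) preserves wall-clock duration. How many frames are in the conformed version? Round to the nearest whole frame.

85895 frames

Frames at target rate = 89563 × (24000/1001) / (25) = 85980480/1001 ≈ 85894.585.
Nearest whole frame: 85895.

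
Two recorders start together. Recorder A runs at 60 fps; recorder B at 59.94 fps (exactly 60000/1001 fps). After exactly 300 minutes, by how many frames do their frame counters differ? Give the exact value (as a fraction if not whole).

1080000/1001 frames

300 min = 18000 s.
A emits 60 × 18000 = 1080000 frames; B emits 60000/1001 × 18000 = 1080000000/1001.
Difference = 1080000/1001 frames (≈ 1078.9211); B is behind A.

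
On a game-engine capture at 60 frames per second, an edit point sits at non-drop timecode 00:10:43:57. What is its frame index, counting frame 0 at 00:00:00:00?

Total seconds to the label: (0 × 3600 + 10 × 60 + 43) = 643.
Frame index = 643 × 60 + 57 = 38637.

38637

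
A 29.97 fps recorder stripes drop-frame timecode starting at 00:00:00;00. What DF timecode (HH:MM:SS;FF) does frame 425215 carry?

Ten DF minutes hold 17982 frames, so frame 425215 lies in block 23 (frames 413586–431567) with 11629 frames into that block.
The block's first minute is 1800 frames and the rest 1798 each; 11629 frames reaches minute 6, so 23 × 18 + 6 × 2 = 426 labels have been skipped so far.
Adding those back, label number 425215 + 426 = 425641 at 30 labels/s is 14188 s + 1 f = 3 h 56 min 28 s frame 1, i.e. 03:56:28;01.

03:56:28;01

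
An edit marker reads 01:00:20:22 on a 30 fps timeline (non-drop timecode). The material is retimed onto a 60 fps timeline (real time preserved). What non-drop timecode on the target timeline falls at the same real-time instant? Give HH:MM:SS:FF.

01:00:20:44

Source frame index: (1×3600 + 0×60 + 20) × 30 + 22 = 108622.
Real time: 108622 / (30) = 54311/15 s.
Target frame: (54311/15) × (60) = 217244.
At 60 labels/s: frame 217244 → 01:00:20:44.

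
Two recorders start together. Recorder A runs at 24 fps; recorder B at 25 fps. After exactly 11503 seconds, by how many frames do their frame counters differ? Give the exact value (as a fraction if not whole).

A emits 24 × 11503 = 276072 frames; B emits 25 × 11503 = 287575.
Difference = 11503 frames; B is ahead of A.

11503 frames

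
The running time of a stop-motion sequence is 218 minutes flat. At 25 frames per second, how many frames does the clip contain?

218 min = 13080 s.
Frames = 13080 × 25 = 327000.

327000 frames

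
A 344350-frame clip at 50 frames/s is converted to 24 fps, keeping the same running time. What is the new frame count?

165288 frames

Target frames = source frames × (target rate / source rate) = 344350 × (24)/(50) = 344350 × 12/25 = 165288.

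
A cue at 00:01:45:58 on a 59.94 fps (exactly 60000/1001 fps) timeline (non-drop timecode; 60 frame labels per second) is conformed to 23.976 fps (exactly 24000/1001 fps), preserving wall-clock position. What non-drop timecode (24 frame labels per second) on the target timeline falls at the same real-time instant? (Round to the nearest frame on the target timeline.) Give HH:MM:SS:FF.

00:01:45:23

Source frame index: (0×3600 + 1×60 + 45) × 60 + 58 = 6358.
Real time: 6358 / (60000/1001) = 3182179/30000 s.
Target frame: (3182179/30000) × (24000/1001) = 12716/5 ≈ 2543.200 → 2543.
At 24 labels/s: frame 2543 → 00:01:45:23.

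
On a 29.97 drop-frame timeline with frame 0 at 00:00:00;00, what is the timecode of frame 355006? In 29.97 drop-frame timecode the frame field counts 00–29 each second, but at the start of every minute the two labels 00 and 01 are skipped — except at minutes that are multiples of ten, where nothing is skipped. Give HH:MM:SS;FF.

03:17:25;12

Ten DF minutes hold 17982 frames, so frame 355006 lies in block 19 (frames 341658–359639) with 13348 frames into that block.
The block's first minute is 1800 frames and the rest 1798 each; 13348 frames reaches minute 7, so 19 × 18 + 7 × 2 = 356 labels have been skipped so far.
Adding those back, label number 355006 + 356 = 355362 at 30 labels/s is 11845 s + 12 f = 3 h 17 min 25 s frame 12, i.e. 03:17:25;12.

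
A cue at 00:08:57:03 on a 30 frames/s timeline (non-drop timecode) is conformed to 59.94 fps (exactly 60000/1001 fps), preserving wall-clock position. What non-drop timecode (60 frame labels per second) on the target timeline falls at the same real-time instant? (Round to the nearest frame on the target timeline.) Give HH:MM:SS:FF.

Source frame index: (0×3600 + 8×60 + 57) × 30 + 3 = 16113.
Real time: 16113 / (30) = 5371/10 s.
Target frame: (5371/10) × (60000/1001) = 32226000/1001 ≈ 32193.806 → 32194.
At 60 labels/s: frame 32194 → 00:08:56:34.

00:08:56:34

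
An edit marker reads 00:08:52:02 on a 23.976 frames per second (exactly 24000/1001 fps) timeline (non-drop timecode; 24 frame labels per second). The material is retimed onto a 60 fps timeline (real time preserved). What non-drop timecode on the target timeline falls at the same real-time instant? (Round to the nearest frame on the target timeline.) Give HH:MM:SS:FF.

00:08:52:37

Source frame index: (0×3600 + 8×60 + 52) × 24 + 2 = 12770.
Real time: 12770 / (24000/1001) = 1278277/2400 s.
Target frame: (1278277/2400) × (60) = 1278277/40 ≈ 31956.925 → 31957.
At 60 labels/s: frame 31957 → 00:08:52:37.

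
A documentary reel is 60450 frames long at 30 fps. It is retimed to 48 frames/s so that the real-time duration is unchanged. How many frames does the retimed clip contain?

Target frames = source frames × (target rate / source rate) = 60450 × (48)/(30) = 60450 × 8/5 = 96720.

96720 frames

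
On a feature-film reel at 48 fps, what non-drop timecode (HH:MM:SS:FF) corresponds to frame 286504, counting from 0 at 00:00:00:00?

01:39:28:40

286504 ÷ 48 = 5968 full seconds, remainder 40 frames.
5968 s = 1 h 39 min 28 s.
Timecode: 01:39:28:40.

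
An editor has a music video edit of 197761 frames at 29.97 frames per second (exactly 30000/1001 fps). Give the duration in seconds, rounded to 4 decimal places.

6598.6254 seconds

Running time = 197761 × 1001/30000 = 197958761/30000 s ≈ 6598.6254 s.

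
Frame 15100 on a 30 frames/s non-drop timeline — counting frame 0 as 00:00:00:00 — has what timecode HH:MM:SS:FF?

15100 ÷ 30 = 503 full seconds, remainder 10 frames.
503 s = 0 h 8 min 23 s.
Timecode: 00:08:23:10.

00:08:23:10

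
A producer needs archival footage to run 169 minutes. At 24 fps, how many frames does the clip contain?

169 min = 10140 s.
Frames = 10140 × 24 = 243360.

243360 frames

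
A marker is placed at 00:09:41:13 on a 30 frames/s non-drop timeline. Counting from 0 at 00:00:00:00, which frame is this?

17443

Total seconds to the label: (0 × 3600 + 9 × 60 + 41) = 581.
Frame index = 581 × 30 + 13 = 17443.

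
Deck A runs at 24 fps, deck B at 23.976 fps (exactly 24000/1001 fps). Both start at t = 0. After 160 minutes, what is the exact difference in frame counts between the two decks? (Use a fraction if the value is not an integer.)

230400/1001 frames

160 min = 9600 s.
A emits 24 × 9600 = 230400 frames; B emits 24000/1001 × 9600 = 230400000/1001.
Difference = 230400/1001 frames (≈ 230.1698); B is behind A.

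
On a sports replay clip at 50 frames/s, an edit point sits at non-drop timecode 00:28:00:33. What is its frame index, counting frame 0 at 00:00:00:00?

Total seconds to the label: (0 × 3600 + 28 × 60 + 0) = 1680.
Frame index = 1680 × 50 + 33 = 84033.

84033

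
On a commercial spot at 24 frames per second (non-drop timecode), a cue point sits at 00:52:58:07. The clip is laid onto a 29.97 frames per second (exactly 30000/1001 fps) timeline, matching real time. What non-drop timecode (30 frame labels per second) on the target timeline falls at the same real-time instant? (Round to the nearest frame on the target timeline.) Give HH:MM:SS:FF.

00:52:55:03

Source frame index: (0×3600 + 52×60 + 58) × 24 + 7 = 76279.
Real time: 76279 / (24) = 76279/24 s.
Target frame: (76279/24) × (30000/1001) = 13621250/143 ≈ 95253.497 → 95253.
At 30 labels/s: frame 95253 → 00:52:55:03.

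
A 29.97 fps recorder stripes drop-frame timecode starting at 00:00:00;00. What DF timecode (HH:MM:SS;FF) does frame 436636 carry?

04:02:49;02

Each 10-minute DF block holds 10 × 60 × 30 − 9 × 2 = 17982 frames. 436636 ÷ 17982 → 24 full blocks, remainder 5068.
Within the partial block the first minute is 1800 frames and each further minute 1798, so 2 further minute boundaries passed. Total skipped labels = 18 × 24 + 2 × 2 = 436.
Non-drop label index = 436636 + 436 = 437072; at 30 labels/s that is 04:02:49:02, i.e. DF 04:02:49;02.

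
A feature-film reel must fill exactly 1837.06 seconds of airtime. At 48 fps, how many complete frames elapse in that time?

88178 frames

Frames = 1837.06 × 48 = 2204472/25 ≈ 88178.8800.
Complete frames: 88178.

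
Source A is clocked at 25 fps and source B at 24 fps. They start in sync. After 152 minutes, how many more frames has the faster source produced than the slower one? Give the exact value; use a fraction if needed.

152 min = 9120 s.
A emits 25 × 9120 = 228000 frames; B emits 24 × 9120 = 218880.
Difference = 9120 frames; B is behind A.

9120 frames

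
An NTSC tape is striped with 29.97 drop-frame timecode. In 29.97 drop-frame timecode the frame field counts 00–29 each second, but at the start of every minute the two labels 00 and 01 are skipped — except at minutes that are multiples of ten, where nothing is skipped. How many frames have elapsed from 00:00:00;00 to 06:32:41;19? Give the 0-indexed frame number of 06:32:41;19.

706143

Complete 10-minute blocks: 39, each 17982 frames → 701298.
Remaining 2 whole minutes in the current block: 1800 + 1 × 1798 = 3598 frames.
Within the current minute: 41 × 30 + 19 − 2 = 1247 (labels ;00/;01 skipped at this minute). Total = 701298 + 3598 + 1247 = 706143.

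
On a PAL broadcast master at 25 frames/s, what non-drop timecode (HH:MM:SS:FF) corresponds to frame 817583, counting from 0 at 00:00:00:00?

817583 ÷ 25 = 32703 full seconds, remainder 8 frames.
32703 s = 9 h 5 min 3 s.
Timecode: 09:05:03:08.

09:05:03:08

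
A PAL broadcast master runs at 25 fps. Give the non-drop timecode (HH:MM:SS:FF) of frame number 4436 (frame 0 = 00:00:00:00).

00:02:57:11

4436 ÷ 25 = 177 full seconds, remainder 11 frames.
177 s = 0 h 2 min 57 s.
Timecode: 00:02:57:11.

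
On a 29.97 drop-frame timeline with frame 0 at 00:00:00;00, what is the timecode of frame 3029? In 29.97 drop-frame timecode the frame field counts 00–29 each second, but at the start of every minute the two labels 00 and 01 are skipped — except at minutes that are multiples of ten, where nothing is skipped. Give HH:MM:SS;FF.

Each 10-minute DF block holds 10 × 60 × 30 − 9 × 2 = 17982 frames. 3029 ÷ 17982 → 0 full blocks, remainder 3029.
Within the partial block the first minute is 1800 frames and each further minute 1798, so 1 further minute boundary passed. Total skipped labels = 18 × 0 + 2 × 1 = 2.
Non-drop label index = 3029 + 2 = 3031; at 30 labels/s that is 00:01:41:01, i.e. DF 00:01:41;01.

00:01:41;01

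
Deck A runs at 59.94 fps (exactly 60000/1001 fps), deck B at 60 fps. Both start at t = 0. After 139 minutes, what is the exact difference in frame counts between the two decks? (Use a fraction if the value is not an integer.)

500400/1001 frames

139 min = 8340 s.
A emits 60000/1001 × 8340 = 500400000/1001 frames; B emits 60 × 8340 = 500400.
Difference = 500400/1001 frames (≈ 499.9001); B is ahead of A.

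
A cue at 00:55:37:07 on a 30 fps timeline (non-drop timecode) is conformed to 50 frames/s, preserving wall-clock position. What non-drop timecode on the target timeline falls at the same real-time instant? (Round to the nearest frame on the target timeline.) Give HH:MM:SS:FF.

00:55:37:12

Source frame index: (0×3600 + 55×60 + 37) × 30 + 7 = 100117.
Real time: 100117 / (30) = 100117/30 s.
Target frame: (100117/30) × (50) = 500585/3 ≈ 166861.667 → 166862.
At 50 labels/s: frame 166862 → 00:55:37:12.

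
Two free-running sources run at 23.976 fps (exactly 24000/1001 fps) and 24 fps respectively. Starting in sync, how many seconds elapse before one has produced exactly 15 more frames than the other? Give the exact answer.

625.625 seconds

The gap grows by |24 − 24000/1001| = 24/1001 frames per second.
Time for a 15-frame gap: 15 ÷ (24/1001) = 625.625 s.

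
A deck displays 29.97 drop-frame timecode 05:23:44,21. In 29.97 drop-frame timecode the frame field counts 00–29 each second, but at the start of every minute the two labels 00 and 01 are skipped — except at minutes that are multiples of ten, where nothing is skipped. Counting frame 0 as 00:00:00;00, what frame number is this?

As if non-drop at 30 labels/s: (5 × 3600 + 23 × 60 + 44) × 30 + 21 = 582741.
Minute boundaries passed: 323; those not divisible by 10: 323 − 32 = 291; dropped labels = 2 × 291 = 582.
Actual frame index = 582741 − 582 = 582159.

582159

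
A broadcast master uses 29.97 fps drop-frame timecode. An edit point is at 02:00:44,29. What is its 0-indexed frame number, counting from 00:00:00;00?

As if non-drop at 30 labels/s: (2 × 3600 + 0 × 60 + 44) × 30 + 29 = 217349.
Minute boundaries passed: 120; those not divisible by 10: 120 − 12 = 108; dropped labels = 2 × 108 = 216.
Actual frame index = 217349 − 216 = 217133.

217133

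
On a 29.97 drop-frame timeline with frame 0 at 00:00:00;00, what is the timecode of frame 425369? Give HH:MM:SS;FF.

03:56:33;05

Each 10-minute DF block holds 10 × 60 × 30 − 9 × 2 = 17982 frames. 425369 ÷ 17982 → 23 full blocks, remainder 11783.
Within the partial block the first minute is 1800 frames and each further minute 1798, so 6 further minute boundaries passed. Total skipped labels = 18 × 23 + 2 × 6 = 426.
Non-drop label index = 425369 + 426 = 425795; at 30 labels/s that is 03:56:33:05, i.e. DF 03:56:33;05.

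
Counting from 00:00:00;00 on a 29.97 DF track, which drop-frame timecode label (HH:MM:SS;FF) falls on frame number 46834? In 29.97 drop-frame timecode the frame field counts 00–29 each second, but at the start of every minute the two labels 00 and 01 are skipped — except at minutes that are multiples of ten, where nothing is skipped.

00:26:02;22

Ten DF minutes hold 17982 frames, so frame 46834 lies in block 2 (frames 35964–53945) with 10870 frames into that block.
The block's first minute is 1800 frames and the rest 1798 each; 10870 frames reaches minute 6, so 2 × 18 + 6 × 2 = 48 labels have been skipped so far.
Adding those back, label number 46834 + 48 = 46882 at 30 labels/s is 1562 s + 22 f = 0 h 26 min 2 s frame 22, i.e. 00:26:02;22.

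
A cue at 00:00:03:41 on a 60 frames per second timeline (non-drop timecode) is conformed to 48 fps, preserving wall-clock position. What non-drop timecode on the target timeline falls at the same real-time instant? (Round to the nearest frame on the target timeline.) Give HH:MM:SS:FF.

Source frame index: (0×3600 + 0×60 + 3) × 60 + 41 = 221.
Real time: 221 / (60) = 221/60 s.
Target frame: (221/60) × (48) = 884/5 ≈ 176.800 → 177.
At 48 labels/s: frame 177 → 00:00:03:33.

00:00:03:33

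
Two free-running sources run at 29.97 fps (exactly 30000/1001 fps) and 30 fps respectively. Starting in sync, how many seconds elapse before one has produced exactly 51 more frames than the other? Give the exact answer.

1701.7 seconds

The gap grows by |30 − 30000/1001| = 30/1001 frames per second.
Time for a 51-frame gap: 51 ÷ (30/1001) = 1701.7 s.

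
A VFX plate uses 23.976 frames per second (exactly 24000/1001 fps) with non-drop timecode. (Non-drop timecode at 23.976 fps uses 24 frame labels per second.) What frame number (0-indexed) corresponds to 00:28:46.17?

Total seconds to the label: (0 × 3600 + 28 × 60 + 46) = 1726.
Frame index = 1726 × 24 + 17 = 41441.

41441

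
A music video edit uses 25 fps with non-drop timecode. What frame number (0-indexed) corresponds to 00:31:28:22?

Total seconds to the label: (0 × 3600 + 31 × 60 + 28) = 1888.
Frame index = 1888 × 25 + 22 = 47222.

frame 47222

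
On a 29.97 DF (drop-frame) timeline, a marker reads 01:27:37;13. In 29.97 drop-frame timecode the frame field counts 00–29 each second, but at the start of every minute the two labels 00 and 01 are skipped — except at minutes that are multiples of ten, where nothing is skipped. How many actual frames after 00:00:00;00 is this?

157565

Complete 10-minute blocks: 8, each 17982 frames → 143856.
Remaining 7 whole minutes in the current block: 1800 + 6 × 1798 = 12588 frames.
Within the current minute: 37 × 30 + 13 − 2 = 1121 (labels ;00/;01 skipped at this minute). Total = 143856 + 12588 + 1121 = 157565.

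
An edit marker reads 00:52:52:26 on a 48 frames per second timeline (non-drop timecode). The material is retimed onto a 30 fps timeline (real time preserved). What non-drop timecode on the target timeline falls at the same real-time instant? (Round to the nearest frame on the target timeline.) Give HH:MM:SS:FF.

00:52:52:16

Source frame index: (0×3600 + 52×60 + 52) × 48 + 26 = 152282.
Real time: 152282 / (48) = 76141/24 s.
Target frame: (76141/24) × (30) = 380705/4 ≈ 95176.250 → 95176.
At 30 labels/s: frame 95176 → 00:52:52:16.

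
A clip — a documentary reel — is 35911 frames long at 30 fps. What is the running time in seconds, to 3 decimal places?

Running time = 35911 × 1/30 = 35911/30 s ≈ 1197.033 s.

1197.033 seconds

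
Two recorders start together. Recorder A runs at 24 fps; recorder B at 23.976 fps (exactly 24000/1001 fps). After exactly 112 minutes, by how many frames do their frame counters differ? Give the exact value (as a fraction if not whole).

23040/143 frames

112 min = 6720 s.
A emits 24 × 6720 = 161280 frames; B emits 24000/1001 × 6720 = 23040000/143.
Difference = 23040/143 frames (≈ 161.1189); B is behind A.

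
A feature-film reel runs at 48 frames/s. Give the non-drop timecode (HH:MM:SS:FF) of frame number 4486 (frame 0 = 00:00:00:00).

4486 ÷ 48 = 93 full seconds, remainder 22 frames.
93 s = 0 h 1 min 33 s.
Timecode: 00:01:33:22.

00:01:33:22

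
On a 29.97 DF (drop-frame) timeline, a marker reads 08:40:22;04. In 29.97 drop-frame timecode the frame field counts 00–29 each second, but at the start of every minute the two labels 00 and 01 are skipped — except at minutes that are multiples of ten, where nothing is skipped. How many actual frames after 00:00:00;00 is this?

Complete 10-minute blocks: 52, each 17982 frames → 935064.
Remaining 0 whole minutes in the current block: 0 frames.
Within the current minute: 22 × 30 + 4 = 664. Total = 935064 + 0 + 664 = 935728.

935728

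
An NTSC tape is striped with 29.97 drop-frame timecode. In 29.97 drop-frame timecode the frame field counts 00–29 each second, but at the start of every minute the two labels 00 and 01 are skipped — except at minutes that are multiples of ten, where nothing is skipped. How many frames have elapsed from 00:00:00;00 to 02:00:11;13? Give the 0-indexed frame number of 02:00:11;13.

Complete 10-minute blocks: 12, each 17982 frames → 215784.
Remaining 0 whole minutes in the current block: 0 frames.
Within the current minute: 11 × 30 + 13 = 343. Total = 215784 + 0 + 343 = 216127.

216127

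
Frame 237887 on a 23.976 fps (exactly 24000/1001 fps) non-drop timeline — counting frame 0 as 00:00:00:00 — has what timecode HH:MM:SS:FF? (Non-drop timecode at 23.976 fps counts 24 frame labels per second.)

02:45:11:23

237887 ÷ 24 = 9911 full seconds, remainder 23 frames.
9911 s = 2 h 45 min 11 s.
Timecode: 02:45:11:23.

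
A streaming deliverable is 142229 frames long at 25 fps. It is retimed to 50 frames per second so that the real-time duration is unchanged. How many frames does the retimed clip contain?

Frames at target rate = 142229 × (50) / (25) = 284458.

284458 frames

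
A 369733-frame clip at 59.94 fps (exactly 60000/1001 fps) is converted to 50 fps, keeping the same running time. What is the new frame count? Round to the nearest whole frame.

Frames at target rate = 369733 × (50) / (60000/1001) = 370102733/1200 ≈ 308418.944.
Nearest whole frame: 308419.

308419 frames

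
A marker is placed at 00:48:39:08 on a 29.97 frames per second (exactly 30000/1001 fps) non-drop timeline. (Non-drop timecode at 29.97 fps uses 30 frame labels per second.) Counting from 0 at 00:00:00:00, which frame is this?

Total seconds to the label: (0 × 3600 + 48 × 60 + 39) = 2919.
Frame index = 2919 × 30 + 8 = 87578.

frame 87578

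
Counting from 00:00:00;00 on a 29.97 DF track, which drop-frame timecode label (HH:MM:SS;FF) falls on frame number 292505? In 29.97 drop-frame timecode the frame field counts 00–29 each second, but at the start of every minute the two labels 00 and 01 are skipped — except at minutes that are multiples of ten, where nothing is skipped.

Each 10-minute DF block holds 10 × 60 × 30 − 9 × 2 = 17982 frames. 292505 ÷ 17982 → 16 full blocks, remainder 4793.
Within the partial block the first minute is 1800 frames and each further minute 1798, so 2 further minute boundaries passed. Total skipped labels = 18 × 16 + 2 × 2 = 292.
Non-drop label index = 292505 + 292 = 292797; at 30 labels/s that is 02:42:39:27, i.e. DF 02:42:39;27.

02:42:39;27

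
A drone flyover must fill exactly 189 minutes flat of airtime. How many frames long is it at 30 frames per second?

189 min = 11340 s.
Frames = 11340 × 30 = 340200.

340200 frames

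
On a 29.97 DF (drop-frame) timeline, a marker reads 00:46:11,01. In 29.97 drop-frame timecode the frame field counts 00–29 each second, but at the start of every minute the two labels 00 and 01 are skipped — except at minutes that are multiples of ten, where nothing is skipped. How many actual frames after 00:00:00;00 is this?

83047

Complete 10-minute blocks: 4, each 17982 frames → 71928.
Remaining 6 whole minutes in the current block: 1800 + 5 × 1798 = 10790 frames.
Within the current minute: 11 × 30 + 1 − 2 = 329 (labels ;00/;01 skipped at this minute). Total = 71928 + 10790 + 329 = 83047.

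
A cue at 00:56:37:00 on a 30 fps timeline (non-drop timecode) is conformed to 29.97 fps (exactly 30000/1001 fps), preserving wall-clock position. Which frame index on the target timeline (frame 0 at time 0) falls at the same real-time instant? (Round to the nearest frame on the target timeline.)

frame 101808

Source frame index: (0×3600 + 56×60 + 37) × 30 + 0 = 101910.
Real time: 101910 / (30) = 3397 s.
Target frame: (3397) × (30000/1001) = 101910000/1001 ≈ 101808.192 → 101808.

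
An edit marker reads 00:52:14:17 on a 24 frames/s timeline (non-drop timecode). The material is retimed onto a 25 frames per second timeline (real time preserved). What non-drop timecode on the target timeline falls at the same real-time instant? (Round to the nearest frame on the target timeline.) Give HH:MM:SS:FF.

00:52:14:18

Source frame index: (0×3600 + 52×60 + 14) × 24 + 17 = 75233.
Real time: 75233 / (24) = 75233/24 s.
Target frame: (75233/24) × (25) = 1880825/24 ≈ 78367.708 → 78368.
At 25 labels/s: frame 78368 → 00:52:14:18.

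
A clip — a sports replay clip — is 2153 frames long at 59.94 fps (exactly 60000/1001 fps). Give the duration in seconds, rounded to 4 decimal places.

35.9192 seconds

Running time = 2153 × 1001/60000 = 2155153/60000 s ≈ 35.9192 s.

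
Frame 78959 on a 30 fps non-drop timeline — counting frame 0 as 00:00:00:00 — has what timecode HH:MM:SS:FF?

00:43:51:29

78959 ÷ 30 = 2631 full seconds, remainder 29 frames.
2631 s = 0 h 43 min 51 s.
Timecode: 00:43:51:29.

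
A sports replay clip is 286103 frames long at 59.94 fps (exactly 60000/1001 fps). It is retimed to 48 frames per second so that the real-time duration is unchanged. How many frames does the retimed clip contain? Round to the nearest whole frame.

Frames at target rate = 286103 × (48) / (60000/1001) = 286389103/1250 ≈ 229111.282.
Nearest whole frame: 229111.

229111 frames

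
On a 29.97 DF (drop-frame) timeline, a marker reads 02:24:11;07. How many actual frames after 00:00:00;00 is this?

Complete 10-minute blocks: 14, each 17982 frames → 251748.
Remaining 4 whole minutes in the current block: 1800 + 3 × 1798 = 7194 frames.
Within the current minute: 11 × 30 + 7 − 2 = 335 (labels ;00/;01 skipped at this minute). Total = 251748 + 7194 + 335 = 259277.

259277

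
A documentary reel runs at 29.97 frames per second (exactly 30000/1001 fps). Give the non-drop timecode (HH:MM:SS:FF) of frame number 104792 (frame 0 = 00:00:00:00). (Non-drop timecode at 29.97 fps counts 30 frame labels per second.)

00:58:13:02

104792 ÷ 30 = 3493 full seconds, remainder 2 frames.
3493 s = 0 h 58 min 13 s.
Timecode: 00:58:13:02.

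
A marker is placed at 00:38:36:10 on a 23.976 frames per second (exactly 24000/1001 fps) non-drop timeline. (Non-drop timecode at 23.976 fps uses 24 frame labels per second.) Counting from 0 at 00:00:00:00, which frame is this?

Total seconds to the label: (0 × 3600 + 38 × 60 + 36) = 2316.
Frame index = 2316 × 24 + 10 = 55594.

55594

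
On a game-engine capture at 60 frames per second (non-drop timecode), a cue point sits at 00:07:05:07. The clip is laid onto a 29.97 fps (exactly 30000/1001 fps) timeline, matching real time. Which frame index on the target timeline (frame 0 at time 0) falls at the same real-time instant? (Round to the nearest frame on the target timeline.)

frame 12741

Source frame index: (0×3600 + 7×60 + 5) × 60 + 7 = 25507.
Real time: 25507 / (60) = 25507/60 s.
Target frame: (25507/60) × (30000/1001) = 12753500/1001 ≈ 12740.759 → 12741.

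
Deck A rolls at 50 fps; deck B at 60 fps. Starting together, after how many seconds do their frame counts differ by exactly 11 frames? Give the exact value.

1.1 seconds

The gap grows by |60 − 50| = 10 frames per second.
Time for a 11-frame gap: 11 ÷ (10) = 1.1 s.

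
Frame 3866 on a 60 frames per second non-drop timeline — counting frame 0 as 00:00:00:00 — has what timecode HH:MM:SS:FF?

00:01:04:26

3866 ÷ 60 = 64 full seconds, remainder 26 frames.
64 s = 0 h 1 min 4 s.
Timecode: 00:01:04:26.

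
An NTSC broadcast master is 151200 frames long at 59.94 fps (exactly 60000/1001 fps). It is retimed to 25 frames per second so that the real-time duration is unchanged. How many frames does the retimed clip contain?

Target frames = source frames × (target rate / source rate) = 151200 × (25)/(60000/1001) = 151200 × 1001/2400 = 63063.

63063 frames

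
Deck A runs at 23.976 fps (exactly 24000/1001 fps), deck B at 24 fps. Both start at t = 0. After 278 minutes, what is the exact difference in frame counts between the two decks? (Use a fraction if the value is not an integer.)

278 min = 16680 s.
A emits 24000/1001 × 16680 = 400320000/1001 frames; B emits 24 × 16680 = 400320.
Difference = 400320/1001 frames (≈ 399.9201); B is ahead of A.

400320/1001 frames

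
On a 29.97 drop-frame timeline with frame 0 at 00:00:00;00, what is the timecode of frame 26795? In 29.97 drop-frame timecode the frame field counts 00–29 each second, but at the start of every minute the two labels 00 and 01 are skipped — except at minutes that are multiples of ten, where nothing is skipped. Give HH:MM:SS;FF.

00:14:54;01

Each 10-minute DF block holds 10 × 60 × 30 − 9 × 2 = 17982 frames. 26795 ÷ 17982 → 1 full block, remainder 8813.
Within the partial block the first minute is 1800 frames and each further minute 1798, so 4 further minute boundaries passed. Total skipped labels = 18 × 1 + 2 × 4 = 26.
Non-drop label index = 26795 + 26 = 26821; at 30 labels/s that is 00:14:54:01, i.e. DF 00:14:54;01.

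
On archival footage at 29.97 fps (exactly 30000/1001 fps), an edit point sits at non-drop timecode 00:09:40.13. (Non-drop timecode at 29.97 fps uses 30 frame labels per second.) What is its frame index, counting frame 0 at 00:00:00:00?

frame 17413

Total seconds to the label: (0 × 3600 + 9 × 60 + 40) = 580.
Frame index = 580 × 30 + 13 = 17413.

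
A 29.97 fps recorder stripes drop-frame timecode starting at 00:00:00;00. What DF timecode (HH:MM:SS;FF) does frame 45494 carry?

Ten DF minutes hold 17982 frames, so frame 45494 lies in block 2 (frames 35964–53945) with 9530 frames into that block.
The block's first minute is 1800 frames and the rest 1798 each; 9530 frames reaches minute 5, so 2 × 18 + 5 × 2 = 46 labels have been skipped so far.
Adding those back, label number 45494 + 46 = 45540 at 30 labels/s is 1518 s + 0 f = 0 h 25 min 18 s frame 0, i.e. 00:25:18;00.

00:25:18;00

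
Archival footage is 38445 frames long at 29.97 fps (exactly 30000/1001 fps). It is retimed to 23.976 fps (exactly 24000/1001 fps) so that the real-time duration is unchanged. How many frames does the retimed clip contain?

Frames at target rate = 38445 × (24000/1001) / (30000/1001) = 30756.

30756 frames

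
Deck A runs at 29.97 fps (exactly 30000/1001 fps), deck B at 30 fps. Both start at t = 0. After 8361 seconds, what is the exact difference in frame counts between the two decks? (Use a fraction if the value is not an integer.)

A emits 30000/1001 × 8361 = 250830000/1001 frames; B emits 30 × 8361 = 250830.
Difference = 250830/1001 frames (≈ 250.5794); B is ahead of A.

250830/1001 frames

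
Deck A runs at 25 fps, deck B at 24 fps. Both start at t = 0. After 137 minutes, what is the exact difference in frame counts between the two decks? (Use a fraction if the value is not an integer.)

8220 frames

137 min = 8220 s.
A emits 25 × 8220 = 205500 frames; B emits 24 × 8220 = 197280.
Difference = 8220 frames; B is behind A.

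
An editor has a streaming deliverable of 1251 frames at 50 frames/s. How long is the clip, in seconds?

Running time = 1251 / (50) = 25.02 s.

25.02 seconds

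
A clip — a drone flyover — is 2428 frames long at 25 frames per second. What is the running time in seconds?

97.12 seconds

Running time = 2428 / (25) = 97.12 s.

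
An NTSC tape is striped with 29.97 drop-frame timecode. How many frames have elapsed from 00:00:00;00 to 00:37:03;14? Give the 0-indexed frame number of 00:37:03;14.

66636

Complete 10-minute blocks: 3, each 17982 frames → 53946.
Remaining 7 whole minutes in the current block: 1800 + 6 × 1798 = 12588 frames.
Within the current minute: 3 × 30 + 14 − 2 = 102 (labels ;00/;01 skipped at this minute). Total = 53946 + 12588 + 102 = 66636.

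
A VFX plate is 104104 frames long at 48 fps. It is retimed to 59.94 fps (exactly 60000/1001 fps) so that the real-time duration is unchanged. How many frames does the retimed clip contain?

Target frames = source frames × (target rate / source rate) = 104104 × (60000/1001)/(48) = 104104 × 1250/1001 = 130000.

130000 frames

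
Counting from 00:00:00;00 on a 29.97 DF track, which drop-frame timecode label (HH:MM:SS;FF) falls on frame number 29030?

00:16:08;20

Ten DF minutes hold 17982 frames, so frame 29030 lies in block 1 (frames 17982–35963) with 11048 frames into that block.
The block's first minute is 1800 frames and the rest 1798 each; 11048 frames reaches minute 6, so 1 × 18 + 6 × 2 = 30 labels have been skipped so far.
Adding those back, label number 29030 + 30 = 29060 at 30 labels/s is 968 s + 20 f = 0 h 16 min 8 s frame 20, i.e. 00:16:08;20.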